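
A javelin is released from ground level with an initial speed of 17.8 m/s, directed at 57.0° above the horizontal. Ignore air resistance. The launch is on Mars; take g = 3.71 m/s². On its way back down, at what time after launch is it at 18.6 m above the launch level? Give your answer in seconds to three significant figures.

Resolve: vₓ = 17.80 cos 57.0° = 9.695 m/s and v_y0 = 17.80 sin 57.0° = 14.93 m/s.
Require v_y0 t − ½ g t² = 18.6, i.e. 1.855 t² − 14.93 t + 18.6 = 0.
t = [14.93 ± √(14.93² − 2·3.71·18.6)] / 3.71 = (14.93 ± 9.211) / 3.71, so t = 1.541 s or t = 6.507 s.
The descending-branch root is 6.507 s.

6.51 s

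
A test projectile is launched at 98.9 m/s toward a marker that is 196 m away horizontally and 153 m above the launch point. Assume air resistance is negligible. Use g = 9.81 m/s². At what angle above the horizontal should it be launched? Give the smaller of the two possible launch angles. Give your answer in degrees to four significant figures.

Trajectory: y = x tanθ − g x² (1 + tan²θ)/(2v₀²). With x = 196, y = 153, v₀ = 98.9, g = 9.81:
19.26 tan²θ − 196 tanθ + (172.3) = 0.
tanθ = [196 ± √(196² − 4 × 19.26 × (172.3))] / (2 × 19.26) = (196 ± 158.6) / 38.53, giving tanθ = 0.9717 or 9.202.
θ = 44.18° or 83.80°; the smaller is 44.18°.

44.18°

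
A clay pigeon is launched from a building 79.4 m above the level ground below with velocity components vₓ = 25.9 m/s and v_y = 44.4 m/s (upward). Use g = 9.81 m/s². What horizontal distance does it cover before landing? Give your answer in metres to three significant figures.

With up positive and y = 0 at the ground: y(t) = 79.4 + (44.40) t − 4.905 t². Setting y = 0 and taking the positive root: t = [44.40 + √(44.40² + 2·9.81·79.4)] / 9.81 = (44.40 + 59.41) / 9.81 = 10.58 s.
Horizontal distance: R = vₓ t = 25.90 × 10.58 = 274.1 m.

274 m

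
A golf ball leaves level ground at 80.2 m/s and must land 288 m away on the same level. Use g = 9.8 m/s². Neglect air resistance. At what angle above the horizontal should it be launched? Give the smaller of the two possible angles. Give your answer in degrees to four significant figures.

Level-ground range R = v₀² sin(2θ)/g ⇒ sin(2θ) = gR/v₀² = 9.80 × 288 / 80.2² = 0.4388.
2θ = 26.03° or 180° − 26.03° = 154.0°, so θ = 13.01° or 76.99°.
The smaller angle is 13.01°.

13.01°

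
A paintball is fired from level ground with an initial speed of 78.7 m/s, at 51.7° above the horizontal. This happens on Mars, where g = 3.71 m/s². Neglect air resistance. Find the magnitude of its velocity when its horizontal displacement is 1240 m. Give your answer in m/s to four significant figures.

58.64 m/s

Resolve: vₓ = 78.70 cos 51.7° = 48.78 m/s and v_y0 = 78.70 sin 51.7° = 61.76 m/s.
Time to reach x = 1240 m: t = x/vₓ = 1240/48.78 = 25.42 s.
Vertical velocity there: v_y = v_y0 − g t = 61.76 − 3.71 × 25.42 = −32.55 m/s.
Speed: √(vₓ² + v_y²) = √(48.78² + 32.55²) = 58.64 m/s.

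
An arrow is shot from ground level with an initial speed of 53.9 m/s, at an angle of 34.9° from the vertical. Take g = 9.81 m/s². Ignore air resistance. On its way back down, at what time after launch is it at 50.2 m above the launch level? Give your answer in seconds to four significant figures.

Components: vₓ = 53.90 sin 34.9° = 30.84 m/s, v_y0 = 53.90 cos 34.9° = 44.21 m/s.
Set y = v_y0 t − ½ g t² = 50.2: 4.905 t² − 44.21 t + 50.2 = 0.
Quadratic formula: t = (44.21 ± √969.26) / 9.81 = (44.21 ± 31.13) / 9.81 → t = 1.333 s or 7.680 s.
The descending-branch root is 7.680 s.

7.680 s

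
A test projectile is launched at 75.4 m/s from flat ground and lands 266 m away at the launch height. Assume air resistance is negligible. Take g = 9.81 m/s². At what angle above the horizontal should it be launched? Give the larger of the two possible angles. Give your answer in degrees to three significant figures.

R = v₀² sin 2θ / g gives sin 2θ = gR/v₀² = 9.81·266/75.4² = 0.4590.
2θ = 27.32° or 180° − 27.32° = 152.7°, so θ = 13.66° or 76.34°.
The larger angle is 76.34°.

76.3°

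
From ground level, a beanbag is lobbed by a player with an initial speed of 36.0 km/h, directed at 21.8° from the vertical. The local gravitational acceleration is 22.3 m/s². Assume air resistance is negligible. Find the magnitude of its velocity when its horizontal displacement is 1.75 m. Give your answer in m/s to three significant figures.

Convert: 36.0 km/h = 36.0/3.6 = 10.00 m/s.
Resolve: vₓ = 10.00 sin 21.8° = 3.714 m/s and v_y0 = 10.00 cos 21.8° = 9.285 m/s.
At x = 1.75 m, t = x/vₓ = 1.75/3.714 = 0.4712 s.
Vertical velocity there: v_y = v_y0 − g t = 9.285 − 22.3 × 0.4712 = −1.224 m/s.
Speed: √(vₓ² + v_y²) = √(3.714² + 1.224²) = 3.910 m/s.

3.91 m/s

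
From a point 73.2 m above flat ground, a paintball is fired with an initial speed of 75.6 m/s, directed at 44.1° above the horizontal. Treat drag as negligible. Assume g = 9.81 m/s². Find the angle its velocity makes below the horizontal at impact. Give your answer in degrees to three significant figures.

Horizontal component vₓ = 75.60 cos 44.1° = 54.29 m/s; vertical v_y0 = 75.60 sin 44.1° = 52.61 m/s.
With up positive and y = 0 at the ground: y(t) = 73.2 + (52.61) t − 4.905 t². Setting y = 0 and taking the positive root: t = [52.61 + √(52.61² + 2·9.81·73.2)] / 9.81 = (52.61 + 64.84) / 9.81 = 11.97 s.
At impact: v_y = v_y0 − g t = −64.84 m/s; vₓ = 54.29 m/s.
Angle below horizontal: arctan(|v_y|/vₓ) = arctan(64.84/54.29) = 50.06°.

50.1°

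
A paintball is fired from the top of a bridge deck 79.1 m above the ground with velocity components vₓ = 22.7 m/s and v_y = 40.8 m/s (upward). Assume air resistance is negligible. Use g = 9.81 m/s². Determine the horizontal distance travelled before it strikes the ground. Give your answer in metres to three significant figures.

With up positive and y = 0 at the ground: y(t) = 79.1 + (40.80) t − 4.905 t². Setting y = 0 and taking the positive root: t = [40.80 + √(40.80² + 2·9.81·79.1)] / 9.81 = (40.80 + 56.71) / 9.81 = 9.940 s.
Horizontal distance: R = vₓ t = 22.70 × 9.940 = 225.6 m.

226 m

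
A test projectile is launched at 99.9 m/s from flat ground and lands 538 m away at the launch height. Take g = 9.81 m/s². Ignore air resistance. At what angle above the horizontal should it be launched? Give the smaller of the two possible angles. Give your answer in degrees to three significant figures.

16.0°

R = v₀² sin 2θ / g gives sin 2θ = gR/v₀² = 9.81·538/99.9² = 0.5288.
2θ = 31.93° or 180° − 31.93° = 148.1°, so θ = 15.96° or 74.04°.
The smaller angle is 15.96°.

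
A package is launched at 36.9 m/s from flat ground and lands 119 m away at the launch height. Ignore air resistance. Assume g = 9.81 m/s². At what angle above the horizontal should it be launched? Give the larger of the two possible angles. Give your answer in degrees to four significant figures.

60.49°

From R = (v₀²/g) sin 2θ: sin 2θ = 9.81 × 119 / 1361.6 = 0.8574.
2θ = 59.02° or 180° − 59.02° = 121.0°, so θ = 29.51° or 60.49°.
The larger angle is 60.49°.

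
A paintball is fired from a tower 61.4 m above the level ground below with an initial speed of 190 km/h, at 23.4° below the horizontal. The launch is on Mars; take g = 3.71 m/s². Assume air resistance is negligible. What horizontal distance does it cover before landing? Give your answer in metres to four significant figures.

116.9 m

Convert: 190 km/h = 190/3.6 = 52.78 m/s.
Resolve: vₓ = 52.78 cos 23.4° = 48.44 m/s and v_y0 = −20.96 m/s (downward).
With up positive and y = 0 at the ground: y(t) = 61.4 + (−20.96) t − 1.855 t². Setting y = 0 and taking the positive root: t = [−20.96 + √(20.96² + 2·3.71·61.4)] / 3.71 = (−20.96 + 29.92) / 3.71 = 2.414 s.
Horizontal distance: R = vₓ t = 48.44 × 2.414 = 116.9 m.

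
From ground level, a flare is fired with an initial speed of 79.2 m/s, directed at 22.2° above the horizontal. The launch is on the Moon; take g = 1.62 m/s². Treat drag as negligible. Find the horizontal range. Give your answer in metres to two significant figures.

2700 m

Horizontal component vₓ = 79.20 cos 22.2° = 73.33 m/s; vertical v_y0 = 79.20 sin 22.2° = 29.92 m/s.
Time aloft: T = 2 v_y0 / g = 2 × 29.92 / 1.62 = 36.94 s.
Range: R = vₓ T = 73.33 × 36.94 = 2709 m.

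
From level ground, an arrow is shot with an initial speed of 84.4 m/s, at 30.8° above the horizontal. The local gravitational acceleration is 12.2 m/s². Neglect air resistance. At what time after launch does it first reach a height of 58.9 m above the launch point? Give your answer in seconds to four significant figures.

Resolve: vₓ = 84.40 cos 30.8° = 72.50 m/s and v_y0 = 84.40 sin 30.8° = 43.22 m/s.
Require v_y0 t − ½ g t² = 58.9, i.e. 6.100 t² − 43.22 t + 58.9 = 0.
t = [43.22 ± √(43.22² − 2·12.2·58.9)] / 12.2 = (43.22 ± 20.75) / 12.2, so t = 1.842 s or t = 5.243 s.
The first (ascending) time is 1.842 s.

1.842 s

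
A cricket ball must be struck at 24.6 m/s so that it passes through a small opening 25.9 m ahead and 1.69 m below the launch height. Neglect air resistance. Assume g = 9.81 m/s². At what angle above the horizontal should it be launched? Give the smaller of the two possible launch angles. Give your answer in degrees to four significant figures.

8.495°

Trajectory: y = x tanθ − g x² (1 + tan²θ)/(2v₀²). With x = 25.9, y = −1.69, v₀ = 24.6, g = 9.81:
5.437 tan²θ − 25.9 tanθ + (3.747) = 0.
tanθ = [25.9 ± √(25.9² − 4 × 5.437 × (3.747))] / (2 × 5.437) = (25.9 ± 24.28) / 10.87, giving tanθ = 0.1494 or 4.614.
θ = 8.495° or 77.77°; the smaller is 8.495°.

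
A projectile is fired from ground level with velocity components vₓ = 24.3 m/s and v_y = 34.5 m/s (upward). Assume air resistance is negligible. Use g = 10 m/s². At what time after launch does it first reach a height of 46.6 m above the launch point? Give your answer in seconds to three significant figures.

1.84 s

Set y = v_y0 t − ½ g t² = 46.6: 5.000 t² − 34.50 t + 46.6 = 0.
Quadratic formula: t = (34.50 ± √258.25) / 10.0 = (34.50 ± 16.07) / 10.0 → t = 1.843 s or 5.057 s.
The first (ascending) time is 1.843 s.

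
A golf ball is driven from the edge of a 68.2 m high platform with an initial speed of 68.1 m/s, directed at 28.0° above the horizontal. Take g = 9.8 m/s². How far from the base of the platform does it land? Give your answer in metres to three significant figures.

Components: vₓ = 68.10 cos 28.0° = 60.13 m/s, v_y0 = 68.10 sin 28.0° = 31.97 m/s.
Vertical motion (up positive, ground at y = 0): 4.900 t² − (31.97) t − 68.2 = 0, so t = (31.97 + √(31.97² + 2·9.80·68.2)) / 9.80 = (31.97 + 48.57) / 9.80 = 8.218 s.
Horizontal distance: R = vₓ t = 60.13 × 8.218 = 494.2 m.

494 m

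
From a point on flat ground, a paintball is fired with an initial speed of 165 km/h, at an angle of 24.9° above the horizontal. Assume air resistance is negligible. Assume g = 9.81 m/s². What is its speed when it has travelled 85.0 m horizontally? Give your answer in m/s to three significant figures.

Convert: 165 km/h = 165/3.6 = 45.83 m/s.
Resolve: vₓ = 45.83 cos 24.9° = 41.57 m/s and v_y0 = 45.83 sin 24.9° = 19.30 m/s.
Time to reach x = 85.0 m: t = x/vₓ = 85.0/41.57 = 2.045 s.
Vertical velocity there: v_y = v_y0 − g t = 19.30 − 9.81 × 2.045 = −0.7601 m/s.
Speed: √(vₓ² + v_y²) = √(41.57² + 0.7601²) = 41.58 m/s.

41.6 m/s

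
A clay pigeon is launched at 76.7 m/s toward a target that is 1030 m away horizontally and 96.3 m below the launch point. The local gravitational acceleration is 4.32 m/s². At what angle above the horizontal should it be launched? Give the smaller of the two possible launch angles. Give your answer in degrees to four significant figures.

17.98°

Trajectory: y = x tanθ − g x² (1 + tan²θ)/(2v₀²). With x = 1030, y = −96.3, v₀ = 76.7, g = 4.32:
389.5 tan²θ − 1030 tanθ + (293.2) = 0.
tanθ = [1030 ± √(1030² − 4 × 389.5 × (293.2))] / (2 × 389.5) = (1030 ± 777.2) / 779.1, giving tanθ = 0.3245 or 2.320.
θ = 17.98° or 66.68°; the smaller is 17.98°.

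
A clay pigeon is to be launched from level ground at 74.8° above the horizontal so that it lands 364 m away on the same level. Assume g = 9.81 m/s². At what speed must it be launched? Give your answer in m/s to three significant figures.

84.0 m/s

Level-ground range: R = v₀² sin(2θ)/g, so v₀ = √(gR / sin 2θ).
v₀ = √(9.81 × 364 / sin 149.6°) = √(3571 / 0.5060) = √7056.5 = 84.00 m/s.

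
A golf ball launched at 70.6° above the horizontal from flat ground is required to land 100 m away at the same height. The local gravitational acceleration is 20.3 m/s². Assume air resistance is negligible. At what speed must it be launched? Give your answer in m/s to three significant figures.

56.9 m/s

Level-ground range: R = v₀² sin(2θ)/g, so v₀ = √(gR / sin 2θ).
v₀ = √(20.3 × 100 / sin 141.2°) = √(2030 / 0.6266) = √3239.7 = 56.92 m/s.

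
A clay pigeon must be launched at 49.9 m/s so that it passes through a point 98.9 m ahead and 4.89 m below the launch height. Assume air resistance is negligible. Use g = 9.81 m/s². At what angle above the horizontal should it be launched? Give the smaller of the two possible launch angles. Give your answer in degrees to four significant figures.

8.516°

Trajectory: y = x tanθ − g x² (1 + tan²θ)/(2v₀²). With x = 98.9, y = −4.89, v₀ = 49.9, g = 9.81:
19.27 tan²θ − 98.9 tanθ + (14.38) = 0.
tanθ = [98.9 ± √(98.9² − 4 × 19.27 × (14.38))] / (2 × 19.27) = (98.9 ± 93.13) / 38.54, giving tanθ = 0.1497 or 4.983.
θ = 8.516° or 78.65°; the smaller is 8.516°.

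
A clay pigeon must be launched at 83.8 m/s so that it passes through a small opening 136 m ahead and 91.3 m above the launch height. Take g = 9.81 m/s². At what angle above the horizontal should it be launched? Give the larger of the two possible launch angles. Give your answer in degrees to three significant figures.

Trajectory: y = x tanθ − g x² (1 + tan²θ)/(2v₀²). With x = 136, y = 91.3, v₀ = 83.8, g = 9.81:
12.92 tan²θ − 136 tanθ + (104.2) = 0.
tanθ = [136 ± √(136² − 4 × 12.92 × (104.2))] / (2 × 12.92) = (136 ± 114.5) / 25.84, giving tanθ = 0.8321 or 9.695.
θ = 39.76° or 84.11°; the larger is 84.11°.

84.1°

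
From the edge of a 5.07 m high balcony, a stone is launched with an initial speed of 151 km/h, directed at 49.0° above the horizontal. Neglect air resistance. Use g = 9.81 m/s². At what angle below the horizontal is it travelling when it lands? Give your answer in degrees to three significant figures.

50.3°

Convert: 151 km/h = 151/3.6 = 41.94 m/s.
Components: vₓ = 41.94 cos 49.0° = 27.52 m/s, v_y0 = 41.94 sin 49.0° = 31.66 m/s.
Vertical motion (up positive, ground at y = 0): 4.905 t² − (31.66) t − 5.07 = 0, so t = (31.66 + √(31.66² + 2·9.81·5.07)) / 9.81 = (31.66 + 33.19) / 9.81 = 6.610 s.
At impact: v_y = v_y0 − g t = −33.19 m/s; vₓ = 27.52 m/s.
Angle below horizontal: arctan(|v_y|/vₓ) = arctan(33.19/27.52) = 50.34°.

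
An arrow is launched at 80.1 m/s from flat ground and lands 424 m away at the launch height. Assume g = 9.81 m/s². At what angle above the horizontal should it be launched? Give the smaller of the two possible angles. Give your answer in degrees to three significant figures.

R = v₀² sin 2θ / g gives sin 2θ = gR/v₀² = 9.81·424/80.1² = 0.6483.
2θ = 40.41° or 180° − 40.41° = 139.6°, so θ = 20.21° or 69.79°.
The smaller angle is 20.21°.

20.2°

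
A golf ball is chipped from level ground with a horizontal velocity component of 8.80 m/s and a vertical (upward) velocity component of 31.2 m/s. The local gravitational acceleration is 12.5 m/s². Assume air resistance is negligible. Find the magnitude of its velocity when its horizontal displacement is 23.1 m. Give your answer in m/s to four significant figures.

8.947 m/s

Time to reach x = 23.1 m: t = x/vₓ = 23.1/8.800 = 2.625 s.
Vertical velocity there: v_y = v_y0 − g t = 31.20 − 12.5 × 2.625 = −1.613 m/s.
Speed: √(vₓ² + v_y²) = √(8.800² + 1.613²) = 8.947 m/s.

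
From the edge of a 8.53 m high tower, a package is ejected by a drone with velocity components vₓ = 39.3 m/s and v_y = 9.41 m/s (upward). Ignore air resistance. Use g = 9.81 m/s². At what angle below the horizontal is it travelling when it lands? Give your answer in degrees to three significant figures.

22.1°

Vertical motion (up positive, ground at y = 0): 4.905 t² − (9.410) t − 8.53 = 0, so t = (9.410 + √(9.410² + 2·9.81·8.53)) / 9.81 = (9.410 + 16.00) / 9.81 = 2.590 s.
At impact: v_y = v_y0 − g t = −16.00 m/s; vₓ = 39.30 m/s.
Angle below horizontal: arctan(|v_y|/vₓ) = arctan(16.00/39.30) = 22.15°.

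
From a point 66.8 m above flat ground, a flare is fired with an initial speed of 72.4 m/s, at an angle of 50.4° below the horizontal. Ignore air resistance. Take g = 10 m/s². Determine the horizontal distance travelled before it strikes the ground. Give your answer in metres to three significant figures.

Resolve: vₓ = 72.40 cos 50.4° = 46.15 m/s and v_y0 = −55.79 m/s (downward).
The projectile lands when y = 66.8 + (−55.79) t − ½·10.0·t² = 0. Positive root: t = (−55.79 + √(55.79² + 2·10.0·66.8)) / 10.0 = (−55.79 + 66.69) / 10.0 = 1.091 s.
Horizontal distance: R = vₓ t = 46.15 × 1.091 = 50.34 m.

50.3 m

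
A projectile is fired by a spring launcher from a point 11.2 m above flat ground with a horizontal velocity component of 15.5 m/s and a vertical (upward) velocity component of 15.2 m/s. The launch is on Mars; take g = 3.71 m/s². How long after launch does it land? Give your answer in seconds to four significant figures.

With up positive and y = 0 at the ground: y(t) = 11.2 + (15.20) t − 1.855 t². Setting y = 0 and taking the positive root: t = [15.20 + √(15.20² + 2·3.71·11.2)] / 3.71 = (15.20 + 17.72) / 3.71 = 8.874 s.

8.874 s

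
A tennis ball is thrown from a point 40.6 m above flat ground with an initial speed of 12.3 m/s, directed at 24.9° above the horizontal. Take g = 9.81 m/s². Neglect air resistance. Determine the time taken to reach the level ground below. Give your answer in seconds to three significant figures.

Horizontal component vₓ = 12.30 cos 24.9° = 11.16 m/s; vertical v_y0 = 12.30 sin 24.9° = 5.179 m/s.
With up positive and y = 0 at the ground: y(t) = 40.6 + (5.179) t − 4.905 t². Setting y = 0 and taking the positive root: t = [5.179 + √(5.179² + 2·9.81·40.6)] / 9.81 = (5.179 + 28.69) / 9.81 = 3.453 s.

3.45 s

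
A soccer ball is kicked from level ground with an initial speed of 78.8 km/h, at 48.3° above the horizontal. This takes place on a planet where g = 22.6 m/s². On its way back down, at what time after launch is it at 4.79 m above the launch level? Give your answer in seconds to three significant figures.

Convert: 78.8 km/h = 78.8/3.6 = 21.89 m/s.
Horizontal component vₓ = 21.89 cos 48.3° = 14.56 m/s; vertical v_y0 = 21.89 sin 48.3° = 16.34 m/s.
Height y(t) = 16.34 t − 11.30 t² = 4.79 gives 11.30 t² − 16.34 t + 4.79 = 0.
t = [16.34 ± √(16.34² − 2·22.6·4.79)] / 22.6 = (16.34 ± 7.113) / 22.6, so t = 0.4084 s or t = 1.038 s.
The descending-branch root is 1.038 s.

1.04 s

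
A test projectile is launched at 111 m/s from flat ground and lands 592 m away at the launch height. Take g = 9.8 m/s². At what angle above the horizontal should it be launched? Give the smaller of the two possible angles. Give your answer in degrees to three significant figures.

14.0°

R = v₀² sin 2θ / g gives sin 2θ = gR/v₀² = 9.80·592/111² = 0.4709.
2θ = 28.09° or 180° − 28.09° = 151.9°, so θ = 14.05° or 75.95°.
The smaller angle is 14.05°.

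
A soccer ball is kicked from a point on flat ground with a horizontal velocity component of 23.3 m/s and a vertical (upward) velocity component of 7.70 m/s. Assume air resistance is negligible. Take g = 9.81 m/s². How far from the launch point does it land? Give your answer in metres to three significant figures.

Flight time T = 2 v_y0 / g = 1.570 s.
Range: R = vₓ T = 23.30 × 1.570 = 36.58 m.

36.6 m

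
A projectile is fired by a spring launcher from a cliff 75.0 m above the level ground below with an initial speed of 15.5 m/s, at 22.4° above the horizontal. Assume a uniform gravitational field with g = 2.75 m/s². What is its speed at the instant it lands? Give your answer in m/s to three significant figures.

Components: vₓ = 15.50 cos 22.4° = 14.33 m/s, v_y0 = 15.50 sin 22.4° = 5.907 m/s.
Vertical motion (up positive, ground at y = 0): 1.375 t² − (5.907) t − 75.0 = 0, so t = (5.907 + √(5.907² + 2·2.75·75.0)) / 2.75 = (5.907 + 21.15) / 2.75 = 9.839 s.
Vertical velocity at impact: v_y = v_y0 − g t = 5.907 − 2.75 × 9.839 = −21.15 m/s.
Speed: |v| = √(vₓ² + v_y²) = √(14.33² + 21.15²) = 25.55 m/s.

25.5 m/s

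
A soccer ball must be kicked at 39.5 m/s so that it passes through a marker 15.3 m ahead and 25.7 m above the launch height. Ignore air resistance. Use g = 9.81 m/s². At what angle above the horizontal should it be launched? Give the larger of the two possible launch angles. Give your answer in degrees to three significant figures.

Trajectory: y = x tanθ − g x² (1 + tan²θ)/(2v₀²). With x = 15.3, y = 25.7, v₀ = 39.5, g = 9.81:
0.7359 tan²θ − 15.3 tanθ + (26.44) = 0.
tanθ = [15.3 ± √(15.3² − 4 × 0.7359 × (26.44))] / (2 × 0.7359) = (15.3 ± 12.50) / 1.472, giving tanθ = 1.902 or 18.89.
θ = 62.26° or 86.97°; the larger is 86.97°.

87.0°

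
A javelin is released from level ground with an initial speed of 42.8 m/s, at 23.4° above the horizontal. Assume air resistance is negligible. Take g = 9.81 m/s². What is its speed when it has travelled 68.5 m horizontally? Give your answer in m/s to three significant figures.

39.3 m/s

vₓ = 42.80 cos 23.4° = 39.28 m/s; v_y0 = 42.80 sin 23.4° = 17.00 m/s.
x = vₓ t ⇒ t = 68.5/39.28 = 1.744 s.
Vertical velocity there: v_y = v_y0 − g t = 17.00 − 9.81 × 1.744 = −0.1097 m/s.
Speed: √(vₓ² + v_y²) = √(39.28² + 0.1097²) = 39.28 m/s.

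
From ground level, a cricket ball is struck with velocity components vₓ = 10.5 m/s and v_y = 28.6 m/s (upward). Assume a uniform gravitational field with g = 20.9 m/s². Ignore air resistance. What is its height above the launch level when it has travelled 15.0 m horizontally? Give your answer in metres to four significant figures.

At x = 15.0 m, t = x/vₓ = 15.0/10.50 = 1.429 s.
Height: y = v_y0 t − ½ g t² = 28.60 × 1.429 − 10.45 × 1.429² = 40.86 − 21.33 = 19.53 m.

19.53 m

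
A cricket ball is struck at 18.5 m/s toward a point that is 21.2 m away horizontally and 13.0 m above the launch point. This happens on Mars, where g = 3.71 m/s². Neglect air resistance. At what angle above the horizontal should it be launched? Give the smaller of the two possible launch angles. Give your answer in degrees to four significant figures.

Trajectory: y = x tanθ − g x² (1 + tan²θ)/(2v₀²). With x = 21.2, y = 13.0, v₀ = 18.5, g = 3.71:
2.436 tan²θ − 21.2 tanθ + (15.44) = 0.
tanθ = [21.2 ± √(21.2² − 4 × 2.436 × (15.44))] / (2 × 2.436) = (21.2 ± 17.29) / 4.872, giving tanθ = 0.8020 or 7.901.
θ = 38.73° or 82.79°; the smaller is 38.73°.

38.73°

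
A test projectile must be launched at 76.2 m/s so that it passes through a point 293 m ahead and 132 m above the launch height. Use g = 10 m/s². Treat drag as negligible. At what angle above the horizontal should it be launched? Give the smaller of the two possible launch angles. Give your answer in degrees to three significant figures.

42.4°

Trajectory: y = x tanθ − g x² (1 + tan²θ)/(2v₀²). With x = 293, y = 132, v₀ = 76.2, g = 10.0:
73.93 tan²θ − 293 tanθ + (205.9) = 0.
tanθ = [293 ± √(293² − 4 × 73.93 × (205.9))] / (2 × 73.93) = (293 ± 158.0) / 147.9, giving tanθ = 0.9132 or 3.050.
θ = 42.40° or 71.85°; the smaller is 42.40°.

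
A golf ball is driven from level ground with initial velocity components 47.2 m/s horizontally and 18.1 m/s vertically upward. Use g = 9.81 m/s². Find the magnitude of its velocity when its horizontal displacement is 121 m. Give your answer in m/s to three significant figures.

At x = 121 m, t = x/vₓ = 121/47.20 = 2.564 s.
Vertical velocity there: v_y = v_y0 − g t = 18.10 − 9.81 × 2.564 = −7.049 m/s.
Speed: √(vₓ² + v_y²) = √(47.20² + 7.049²) = 47.72 m/s.

47.7 m/s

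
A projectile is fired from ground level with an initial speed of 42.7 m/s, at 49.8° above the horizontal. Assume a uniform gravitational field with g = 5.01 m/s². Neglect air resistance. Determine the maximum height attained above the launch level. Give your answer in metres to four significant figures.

Resolve: vₓ = 42.70 cos 49.8° = 27.56 m/s and v_y0 = 42.70 sin 49.8° = 32.61 m/s.
Maximum height: H = v_y0² / (2g) = 32.61² / (2 × 5.01) = 106.2 m.

106.2 m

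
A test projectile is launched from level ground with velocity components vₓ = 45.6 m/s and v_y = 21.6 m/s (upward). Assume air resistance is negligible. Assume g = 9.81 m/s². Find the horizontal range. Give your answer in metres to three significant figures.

201 m

Time aloft: T = 2 v_y0 / g = 2 × 21.60 / 9.81 = 4.404 s.
Horizontal distance R = vₓ T = 45.60 × 4.404 = 200.8 m.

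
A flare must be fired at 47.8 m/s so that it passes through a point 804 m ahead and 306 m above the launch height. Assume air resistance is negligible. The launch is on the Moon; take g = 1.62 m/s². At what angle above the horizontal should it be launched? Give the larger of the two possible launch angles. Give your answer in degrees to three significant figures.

69.1°

Trajectory: y = x tanθ − g x² (1 + tan²θ)/(2v₀²). With x = 804, y = 306, v₀ = 47.8, g = 1.62:
229.2 tan²θ − 804 tanθ + (535.2) = 0.
tanθ = [804 ± √(804² − 4 × 229.2 × (535.2))] / (2 × 229.2) = (804 ± 394.8) / 458.3, giving tanθ = 0.8928 or 2.616.
θ = 41.76° or 69.08°; the larger is 69.08°.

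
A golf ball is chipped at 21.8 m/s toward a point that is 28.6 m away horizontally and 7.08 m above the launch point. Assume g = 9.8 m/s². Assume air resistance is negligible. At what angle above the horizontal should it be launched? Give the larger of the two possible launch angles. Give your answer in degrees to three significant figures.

69.8°

Trajectory: y = x tanθ − g x² (1 + tan²θ)/(2v₀²). With x = 28.6, y = 7.08, v₀ = 21.8, g = 9.80:
8.434 tan²θ − 28.6 tanθ + (15.51) = 0.
tanθ = [28.6 ± √(28.6² − 4 × 8.434 × (15.51))] / (2 × 8.434) = (28.6 ± 17.16) / 16.87, giving tanθ = 0.6780 or 2.713.
θ = 34.14° or 69.77°; the larger is 69.77°.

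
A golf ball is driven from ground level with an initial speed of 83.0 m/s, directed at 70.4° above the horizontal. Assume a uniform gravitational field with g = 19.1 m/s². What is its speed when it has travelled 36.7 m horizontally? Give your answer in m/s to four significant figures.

Horizontal component vₓ = 83.00 cos 70.4° = 27.84 m/s; vertical v_y0 = 83.00 sin 70.4° = 78.19 m/s.
x = vₓ t ⇒ t = 36.7/27.84 = 1.318 s.
Vertical velocity there: v_y = v_y0 − g t = 78.19 − 19.1 × 1.318 = 53.01 m/s.
Speed: √(vₓ² + v_y²) = √(27.84² + 53.01²) = 59.88 m/s.

59.88 m/s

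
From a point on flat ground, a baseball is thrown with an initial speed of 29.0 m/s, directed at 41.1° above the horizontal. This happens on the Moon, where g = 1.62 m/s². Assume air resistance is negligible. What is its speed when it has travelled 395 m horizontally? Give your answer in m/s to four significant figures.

vₓ = 29.00 cos 41.1° = 21.85 m/s; v_y0 = 29.00 sin 41.1° = 19.06 m/s.
At x = 395 m, t = x/vₓ = 395/21.85 = 18.08 s.
Vertical velocity there: v_y = v_y0 − g t = 19.06 − 1.62 × 18.08 = −10.22 m/s.
Speed: √(vₓ² + v_y²) = √(21.85² + 10.22²) = 24.12 m/s.

24.12 m/s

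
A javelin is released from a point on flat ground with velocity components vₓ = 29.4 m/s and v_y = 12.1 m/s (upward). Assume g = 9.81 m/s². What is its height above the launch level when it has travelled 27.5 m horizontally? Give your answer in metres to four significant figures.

7.027 m

At x = 27.5 m, t = x/vₓ = 27.5/29.40 = 0.9354 s.
Height: y = v_y0 t − ½ g t² = 12.10 × 0.9354 − 4.905 × 0.9354² = 11.32 − 4.292 = 7.027 m.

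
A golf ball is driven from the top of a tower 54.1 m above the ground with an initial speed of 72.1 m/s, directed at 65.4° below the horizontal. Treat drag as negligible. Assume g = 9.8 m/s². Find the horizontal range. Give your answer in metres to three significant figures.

23.4 m

Components: vₓ = 72.10 cos 65.4° = 30.01 m/s, v_y0 = −65.56 m/s (downward).
Vertical motion (up positive, ground at y = 0): 4.900 t² − (−65.56) t − 54.1 = 0, so t = (−65.56 + √(65.56² + 2·9.80·54.1)) / 9.80 = (−65.56 + 73.20) / 9.80 = 0.7798 s.
Horizontal distance: R = vₓ t = 30.01 × 0.7798 = 23.40 m.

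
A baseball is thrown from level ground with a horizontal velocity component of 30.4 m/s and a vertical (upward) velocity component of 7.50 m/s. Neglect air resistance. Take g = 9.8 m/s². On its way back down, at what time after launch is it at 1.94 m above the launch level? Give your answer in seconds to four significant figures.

1.201 s

Height y(t) = 7.500 t − 4.900 t² = 1.94 gives 4.900 t² − 7.500 t + 1.94 = 0.
Quadratic formula: t = (7.500 ± √18.226) / 9.80 = (7.500 ± 4.269) / 9.80 → t = 0.3297 s or 1.201 s.
The descending-branch root is 1.201 s.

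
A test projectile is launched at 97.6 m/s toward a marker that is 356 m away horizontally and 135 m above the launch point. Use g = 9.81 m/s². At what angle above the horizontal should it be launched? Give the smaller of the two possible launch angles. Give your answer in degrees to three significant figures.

32.5°

Trajectory: y = x tanθ − g x² (1 + tan²θ)/(2v₀²). With x = 356, y = 135, v₀ = 97.6, g = 9.81:
65.26 tan²θ − 356 tanθ + (200.3) = 0.
tanθ = [356 ± √(356² − 4 × 65.26 × (200.3))] / (2 × 65.26) = (356 ± 272.9) / 130.5, giving tanθ = 0.6369 or 4.818.
θ = 32.49° or 78.28°; the smaller is 32.49°.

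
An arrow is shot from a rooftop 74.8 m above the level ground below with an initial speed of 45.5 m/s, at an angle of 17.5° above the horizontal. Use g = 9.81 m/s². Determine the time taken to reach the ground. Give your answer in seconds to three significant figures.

5.54 s

Components: vₓ = 45.50 cos 17.5° = 43.39 m/s, v_y0 = 45.50 sin 17.5° = 13.68 m/s.
Vertical motion (up positive, ground at y = 0): 4.905 t² − (13.68) t − 74.8 = 0, so t = (13.68 + √(13.68² + 2·9.81·74.8)) / 9.81 = (13.68 + 40.68) / 9.81 = 5.541 s.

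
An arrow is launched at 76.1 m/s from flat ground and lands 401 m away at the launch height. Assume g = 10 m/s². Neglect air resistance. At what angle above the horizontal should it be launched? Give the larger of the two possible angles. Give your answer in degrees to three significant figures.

Level-ground range R = v₀² sin(2θ)/g ⇒ sin(2θ) = gR/v₀² = 10.0 × 401 / 76.1² = 0.6924.
2θ = 43.82° or 180° − 43.82° = 136.2°, so θ = 21.91° or 68.09°.
The larger angle is 68.09°.

68.1°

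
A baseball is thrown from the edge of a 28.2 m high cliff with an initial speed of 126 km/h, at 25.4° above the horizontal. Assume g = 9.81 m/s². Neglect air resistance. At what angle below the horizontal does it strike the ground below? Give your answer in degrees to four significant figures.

Convert: 126 km/h = 126/3.6 = 35.00 m/s.
Horizontal component vₓ = 35.00 cos 25.4° = 31.62 m/s; vertical v_y0 = 35.00 sin 25.4° = 15.01 m/s.
The projectile lands when y = 28.2 + (15.01) t − ½·9.81·t² = 0. Positive root: t = (15.01 + √(15.01² + 2·9.81·28.2)) / 9.81 = (15.01 + 27.90) / 9.81 = 4.375 s.
At impact: v_y = v_y0 − g t = −27.90 m/s; vₓ = 31.62 m/s.
Angle below horizontal: arctan(|v_y|/vₓ) = arctan(27.90/31.62) = 41.43°.

41.43°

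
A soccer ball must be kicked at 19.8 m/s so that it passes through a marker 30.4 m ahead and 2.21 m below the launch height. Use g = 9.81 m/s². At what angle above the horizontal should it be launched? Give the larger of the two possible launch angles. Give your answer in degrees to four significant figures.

Trajectory: y = x tanθ − g x² (1 + tan²θ)/(2v₀²). With x = 30.4, y = −2.21, v₀ = 19.8, g = 9.81:
11.56 tan²θ − 30.4 tanθ + (9.353) = 0.
tanθ = [30.4 ± √(30.4² − 4 × 11.56 × (9.353))] / (2 × 11.56) = (30.4 ± 22.17) / 23.13, giving tanθ = 0.3558 or 2.273.
θ = 19.59° or 66.26°; the larger is 66.26°.

66.26°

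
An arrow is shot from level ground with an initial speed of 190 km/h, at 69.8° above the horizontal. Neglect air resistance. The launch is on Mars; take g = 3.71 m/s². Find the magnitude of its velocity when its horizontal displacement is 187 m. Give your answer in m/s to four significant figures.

21.53 m/s

Convert: 190 km/h = 190/3.6 = 52.78 m/s.
Horizontal component vₓ = 52.78 cos 69.8° = 18.22 m/s; vertical v_y0 = 52.78 sin 69.8° = 49.53 m/s.
Time to reach x = 187 m: t = x/vₓ = 187/18.22 = 10.26 s.
Vertical velocity there: v_y = v_y0 − g t = 49.53 − 3.71 × 10.26 = 11.46 m/s.
Speed: √(vₓ² + v_y²) = √(18.22² + 11.46²) = 21.53 m/s.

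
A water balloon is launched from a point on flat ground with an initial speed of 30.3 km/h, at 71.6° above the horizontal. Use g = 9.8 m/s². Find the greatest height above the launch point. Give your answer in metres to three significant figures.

3.25 m

Convert: 30.3 km/h = 30.3/3.6 = 8.417 m/s.
Resolve: vₓ = 8.417 cos 71.6° = 2.657 m/s and v_y0 = 8.417 sin 71.6° = 7.986 m/s.
At the apex v_y = 0, so H = v_y0²/(2g) = 7.986²/19.60 = 3.254 m.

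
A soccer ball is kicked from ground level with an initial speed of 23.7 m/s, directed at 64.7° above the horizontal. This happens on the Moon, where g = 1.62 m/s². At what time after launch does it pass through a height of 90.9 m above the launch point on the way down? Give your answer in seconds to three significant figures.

21.1 s

Horizontal component vₓ = 23.70 cos 64.7° = 10.13 m/s; vertical v_y0 = 23.70 sin 64.7° = 21.43 m/s.
Height y(t) = 21.43 t − 0.8100 t² = 90.9 gives 0.8100 t² − 21.43 t + 90.9 = 0.
Quadratic formula: t = (21.43 ± √164.59) / 1.62 = (21.43 ± 12.83) / 1.62 → t = 5.307 s or 21.15 s.
The descending-branch root is 21.15 s.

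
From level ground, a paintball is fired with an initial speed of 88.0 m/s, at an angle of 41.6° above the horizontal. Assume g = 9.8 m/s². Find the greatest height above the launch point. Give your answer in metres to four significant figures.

vₓ = 88.00 cos 41.6° = 65.81 m/s; v_y0 = 88.00 sin 41.6° = 58.43 m/s.
At the apex v_y = 0, so H = v_y0²/(2g) = 58.43²/19.60 = 174.2 m.

174.2 m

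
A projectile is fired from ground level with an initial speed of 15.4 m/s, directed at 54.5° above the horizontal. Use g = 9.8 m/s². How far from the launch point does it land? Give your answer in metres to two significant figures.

vₓ = 15.40 cos 54.5° = 8.943 m/s; v_y0 = 15.40 sin 54.5° = 12.54 m/s.
Time aloft: T = 2 v_y0 / g = 2 × 12.54 / 9.80 = 2.559 s.
Horizontal distance R = vₓ T = 8.943 × 2.559 = 22.88 m.

23 m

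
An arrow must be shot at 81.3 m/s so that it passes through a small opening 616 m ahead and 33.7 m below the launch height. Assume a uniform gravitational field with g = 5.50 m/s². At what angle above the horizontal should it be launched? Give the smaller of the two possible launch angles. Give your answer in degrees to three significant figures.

Trajectory: y = x tanθ − g x² (1 + tan²θ)/(2v₀²). With x = 616, y = −33.7, v₀ = 81.3, g = 5.50:
157.9 tan²θ − 616 tanθ + (124.2) = 0.
tanθ = [616 ± √(616² − 4 × 157.9 × (124.2))] / (2 × 157.9) = (616 ± 548.7) / 315.7, giving tanθ = 0.2132 or 3.689.
θ = 12.04° or 74.83°; the smaller is 12.04°.

12.0°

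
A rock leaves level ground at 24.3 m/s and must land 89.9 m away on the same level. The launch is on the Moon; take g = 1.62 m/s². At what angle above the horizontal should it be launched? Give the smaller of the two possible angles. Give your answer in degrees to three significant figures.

7.14°

R = v₀² sin 2θ / g gives sin 2θ = gR/v₀² = 1.62·89.9/24.3² = 0.2466.
2θ = 14.28° or 180° − 14.28° = 165.7°, so θ = 7.139° or 82.86°.
The smaller angle is 7.139°.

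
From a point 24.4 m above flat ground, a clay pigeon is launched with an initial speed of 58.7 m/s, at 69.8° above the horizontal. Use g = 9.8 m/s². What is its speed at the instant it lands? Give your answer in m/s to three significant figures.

62.6 m/s

vₓ = 58.70 cos 69.8° = 20.27 m/s; v_y0 = 58.70 sin 69.8° = 55.09 m/s.
The projectile lands when y = 24.4 + (55.09) t − ½·9.80·t² = 0. Positive root: t = (55.09 + √(55.09² + 2·9.80·24.4)) / 9.80 = (55.09 + 59.27) / 9.80 = 11.67 s.
Vertical velocity at impact: v_y = v_y0 − g t = 55.09 − 9.80 × 11.67 = −59.27 m/s.
Speed: |v| = √(vₓ² + v_y²) = √(20.27² + 59.27²) = 62.64 m/s.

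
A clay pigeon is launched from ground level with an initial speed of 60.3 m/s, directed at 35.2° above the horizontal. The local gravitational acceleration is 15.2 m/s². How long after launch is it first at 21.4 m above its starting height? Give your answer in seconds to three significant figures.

vₓ = 60.30 cos 35.2° = 49.27 m/s; v_y0 = 60.30 sin 35.2° = 34.76 m/s.
Height y(t) = 34.76 t − 7.600 t² = 21.4 gives 7.600 t² − 34.76 t + 21.4 = 0.
t = [34.76 ± √(34.76² − 2·15.2·21.4)] / 15.2 = (34.76 ± 23.61) / 15.2, so t = 0.7332 s or t = 3.840 s.
The first (ascending) time is 0.7332 s.

0.733 s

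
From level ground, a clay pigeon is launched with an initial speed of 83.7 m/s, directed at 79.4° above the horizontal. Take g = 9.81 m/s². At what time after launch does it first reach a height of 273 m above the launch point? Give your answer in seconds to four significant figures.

Horizontal component vₓ = 83.70 cos 79.4° = 15.40 m/s; vertical v_y0 = 83.70 sin 79.4° = 82.27 m/s.
Set y = v_y0 t − ½ g t² = 273: 4.905 t² − 82.27 t + 273 = 0.
Quadratic formula: t = (82.27 ± √1412.4) / 9.81 = (82.27 ± 37.58) / 9.81 → t = 4.556 s or 12.22 s.
The first (ascending) time is 4.556 s.

4.556 s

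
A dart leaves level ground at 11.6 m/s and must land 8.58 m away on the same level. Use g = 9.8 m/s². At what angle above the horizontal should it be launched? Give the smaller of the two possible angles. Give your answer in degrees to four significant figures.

19.34°

Level-ground range R = v₀² sin(2θ)/g ⇒ sin(2θ) = gR/v₀² = 9.80 × 8.58 / 11.6² = 0.6249.
2θ = 38.67° or 180° − 38.67° = 141.3°, so θ = 19.34° or 70.66°.
The smaller angle is 19.34°.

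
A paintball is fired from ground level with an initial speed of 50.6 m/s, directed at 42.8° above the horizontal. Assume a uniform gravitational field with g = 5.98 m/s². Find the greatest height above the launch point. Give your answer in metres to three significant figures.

Horizontal component vₓ = 50.60 cos 42.8° = 37.13 m/s; vertical v_y0 = 50.60 sin 42.8° = 34.38 m/s.
Maximum height: H = v_y0² / (2g) = 34.38² / (2 × 5.98) = 98.83 m.

98.8 m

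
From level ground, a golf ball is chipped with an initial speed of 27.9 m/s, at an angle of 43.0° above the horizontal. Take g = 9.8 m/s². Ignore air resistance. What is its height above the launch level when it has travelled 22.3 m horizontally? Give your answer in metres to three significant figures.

Components: vₓ = 27.90 cos 43.0° = 20.40 m/s, v_y0 = 27.90 sin 43.0° = 19.03 m/s.
x = vₓ t ⇒ t = 22.3/20.40 = 1.093 s.
Height: y = v_y0 t − ½ g t² = 19.03 × 1.093 − 4.900 × 1.093² = 20.80 − 5.853 = 14.94 m.

14.9 m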